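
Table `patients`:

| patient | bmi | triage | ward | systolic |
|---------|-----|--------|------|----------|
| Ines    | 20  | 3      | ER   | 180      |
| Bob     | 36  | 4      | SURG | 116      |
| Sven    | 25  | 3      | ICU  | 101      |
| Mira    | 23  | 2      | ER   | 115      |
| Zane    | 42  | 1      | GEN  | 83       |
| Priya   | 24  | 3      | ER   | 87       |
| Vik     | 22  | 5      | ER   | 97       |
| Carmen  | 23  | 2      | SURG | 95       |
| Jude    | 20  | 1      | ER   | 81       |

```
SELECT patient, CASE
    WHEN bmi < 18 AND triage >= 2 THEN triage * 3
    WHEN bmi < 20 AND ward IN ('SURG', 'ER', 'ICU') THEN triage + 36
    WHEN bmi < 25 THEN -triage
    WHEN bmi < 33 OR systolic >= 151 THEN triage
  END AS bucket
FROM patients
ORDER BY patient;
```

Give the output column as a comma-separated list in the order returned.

NULL, -2, -3, -1, -2, -3, 3, -5, NULL

patient=Bob: (no match → NULL) → NULL
patient=Carmen: bmi < 25 → -2
patient=Ines: bmi < 25 → -3
patient=Jude: bmi < 25 → -1
patient=Mira: bmi < 25 → -2
patient=Priya: bmi < 25 → -3
patient=Sven: bmi < 33 OR systolic >= 151 → 3
patient=Vik: bmi < 25 → -5
patient=Zane: (no match → NULL) → NULL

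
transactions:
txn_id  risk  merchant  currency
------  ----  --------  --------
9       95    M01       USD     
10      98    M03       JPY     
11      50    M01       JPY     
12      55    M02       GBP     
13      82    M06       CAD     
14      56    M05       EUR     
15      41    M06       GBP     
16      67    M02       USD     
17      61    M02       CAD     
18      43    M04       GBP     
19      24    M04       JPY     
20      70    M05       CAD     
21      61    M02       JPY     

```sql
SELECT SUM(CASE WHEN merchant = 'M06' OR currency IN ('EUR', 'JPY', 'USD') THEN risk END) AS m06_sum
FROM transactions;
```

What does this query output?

574

txn_id=9: ✓ → 95
txn_id=10: ✓ → 98
txn_id=11: ✓ → 50
txn_id=12: ✗
txn_id=13: ✓ → 82
txn_id=14: ✓ → 56
txn_id=15: ✓ → 41
txn_id=16: ✓ → 67
txn_id=17: ✗
txn_id=18: ✗
txn_id=19: ✓ → 24
txn_id=20: ✗
txn_id=21: ✓ → 61
m06_sum = 95 + 98 + 50 + 82 + 56 + 41 + 67 + 24 + 61 = 574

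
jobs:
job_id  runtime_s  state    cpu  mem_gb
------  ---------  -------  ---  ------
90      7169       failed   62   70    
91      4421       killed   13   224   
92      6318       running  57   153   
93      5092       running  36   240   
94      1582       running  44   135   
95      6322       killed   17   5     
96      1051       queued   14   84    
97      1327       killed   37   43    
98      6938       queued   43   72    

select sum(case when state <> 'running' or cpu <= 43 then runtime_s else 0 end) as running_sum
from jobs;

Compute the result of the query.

job_id=90: ✓ → 7169
job_id=91: ✓ → 4421
job_id=92: ✗
job_id=93: ✓ → 5092
job_id=94: ✗
job_id=95: ✓ → 6322
job_id=96: ✓ → 1051
job_id=97: ✓ → 1327
job_id=98: ✓ → 6938
running_sum = 7169 + 4421 + 5092 + 6322 + 1051 + 1327 + 6938 = 32320

32320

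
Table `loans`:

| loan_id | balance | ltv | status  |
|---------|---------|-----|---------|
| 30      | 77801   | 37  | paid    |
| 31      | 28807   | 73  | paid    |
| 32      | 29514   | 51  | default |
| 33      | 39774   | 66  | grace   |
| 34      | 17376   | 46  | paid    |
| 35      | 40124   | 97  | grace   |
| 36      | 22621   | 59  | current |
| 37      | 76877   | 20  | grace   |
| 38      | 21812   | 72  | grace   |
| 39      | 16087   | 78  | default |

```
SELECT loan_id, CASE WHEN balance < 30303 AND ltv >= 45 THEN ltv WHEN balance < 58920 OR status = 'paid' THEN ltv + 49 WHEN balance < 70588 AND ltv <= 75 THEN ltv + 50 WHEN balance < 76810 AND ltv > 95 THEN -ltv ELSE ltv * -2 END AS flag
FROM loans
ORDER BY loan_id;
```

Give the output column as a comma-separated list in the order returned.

loan_id=30: balance < 58920 OR status = 'paid' → 86
loan_id=31: balance < 30303 AND ltv >= 45 → 73
loan_id=32: balance < 30303 AND ltv >= 45 → 51
loan_id=33: balance < 58920 OR status = 'paid' → 115
loan_id=34: balance < 30303 AND ltv >= 45 → 46
loan_id=35: balance < 58920 OR status = 'paid' → 146
loan_id=36: balance < 30303 AND ltv >= 45 → 59
loan_id=37: ELSE → -40
loan_id=38: balance < 30303 AND ltv >= 45 → 72
loan_id=39: balance < 30303 AND ltv >= 45 → 78

86, 73, 51, 115, 46, 146, 59, -40, 72, 78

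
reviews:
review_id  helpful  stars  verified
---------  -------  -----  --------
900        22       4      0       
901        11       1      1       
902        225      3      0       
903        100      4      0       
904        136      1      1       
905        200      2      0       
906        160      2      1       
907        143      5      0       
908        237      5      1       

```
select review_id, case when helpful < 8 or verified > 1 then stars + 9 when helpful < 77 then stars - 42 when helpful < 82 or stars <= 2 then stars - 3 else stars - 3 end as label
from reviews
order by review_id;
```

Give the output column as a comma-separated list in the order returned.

review_id=900: helpful < 77 → -38
review_id=901: helpful < 77 → -41
review_id=902: ELSE → 0
review_id=903: ELSE → 1
review_id=904: helpful < 82 or stars <= 2 → -2
review_id=905: helpful < 82 or stars <= 2 → -1
review_id=906: helpful < 82 or stars <= 2 → -1
review_id=907: ELSE → 2
review_id=908: ELSE → 2

-38, -41, 0, 1, -2, -1, -1, 2, 2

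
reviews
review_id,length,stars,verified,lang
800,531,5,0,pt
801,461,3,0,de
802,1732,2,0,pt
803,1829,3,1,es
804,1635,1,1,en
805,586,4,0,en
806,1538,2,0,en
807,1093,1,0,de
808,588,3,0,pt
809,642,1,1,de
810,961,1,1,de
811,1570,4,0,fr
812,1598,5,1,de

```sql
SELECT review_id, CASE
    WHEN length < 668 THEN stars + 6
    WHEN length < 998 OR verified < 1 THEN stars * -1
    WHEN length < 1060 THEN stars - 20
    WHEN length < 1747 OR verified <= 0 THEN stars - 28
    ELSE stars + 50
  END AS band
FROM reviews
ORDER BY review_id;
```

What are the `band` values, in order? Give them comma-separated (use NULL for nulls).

review_id=800: length < 668 → 11
review_id=801: length < 668 → 9
review_id=802: length < 998 OR verified < 1 → -2
review_id=803: ELSE → 53
review_id=804: length < 1747 OR verified <= 0 → -27
review_id=805: length < 668 → 10
review_id=806: length < 998 OR verified < 1 → -2
review_id=807: length < 998 OR verified < 1 → -1
review_id=808: length < 668 → 9
review_id=809: length < 668 → 7
review_id=810: length < 998 OR verified < 1 → -1
review_id=811: length < 998 OR verified < 1 → -4
review_id=812: length < 1747 OR verified <= 0 → -23

11, 9, -2, 53, -27, 10, -2, -1, 9, 7, -1, -4, -23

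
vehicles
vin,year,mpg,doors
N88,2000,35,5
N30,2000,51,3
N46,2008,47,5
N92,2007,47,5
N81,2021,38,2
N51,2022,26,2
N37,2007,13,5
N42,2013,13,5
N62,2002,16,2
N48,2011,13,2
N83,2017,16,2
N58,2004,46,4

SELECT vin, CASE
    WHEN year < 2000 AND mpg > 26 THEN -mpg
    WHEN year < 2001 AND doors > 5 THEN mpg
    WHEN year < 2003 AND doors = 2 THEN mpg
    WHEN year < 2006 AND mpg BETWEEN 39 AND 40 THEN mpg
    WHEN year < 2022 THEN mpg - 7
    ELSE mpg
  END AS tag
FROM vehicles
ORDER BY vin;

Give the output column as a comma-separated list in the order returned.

vin=N30: year < 2022 → 44
vin=N37: year < 2022 → 6
vin=N42: year < 2022 → 6
vin=N46: year < 2022 → 40
vin=N48: year < 2022 → 6
vin=N51: ELSE → 26
vin=N58: year < 2022 → 39
vin=N62: year < 2003 AND doors = 2 → 16
vin=N81: year < 2022 → 31
vin=N83: year < 2022 → 9
vin=N88: year < 2022 → 28
vin=N92: year < 2022 → 40

44, 6, 6, 40, 6, 26, 39, 16, 31, 9, 28, 40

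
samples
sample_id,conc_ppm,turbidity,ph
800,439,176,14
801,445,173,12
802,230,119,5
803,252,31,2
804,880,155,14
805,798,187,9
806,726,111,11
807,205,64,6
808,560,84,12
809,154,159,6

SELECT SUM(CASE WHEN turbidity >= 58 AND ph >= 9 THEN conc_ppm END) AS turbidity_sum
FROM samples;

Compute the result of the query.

3848

sample_id=800: ✓ → 439
sample_id=801: ✓ → 445
sample_id=802: ✗
sample_id=803: ✗
sample_id=804: ✓ → 880
sample_id=805: ✓ → 798
sample_id=806: ✓ → 726
sample_id=807: ✗
sample_id=808: ✓ → 560
sample_id=809: ✗
turbidity_sum = 439 + 445 + 880 + 798 + 726 + 560 = 3848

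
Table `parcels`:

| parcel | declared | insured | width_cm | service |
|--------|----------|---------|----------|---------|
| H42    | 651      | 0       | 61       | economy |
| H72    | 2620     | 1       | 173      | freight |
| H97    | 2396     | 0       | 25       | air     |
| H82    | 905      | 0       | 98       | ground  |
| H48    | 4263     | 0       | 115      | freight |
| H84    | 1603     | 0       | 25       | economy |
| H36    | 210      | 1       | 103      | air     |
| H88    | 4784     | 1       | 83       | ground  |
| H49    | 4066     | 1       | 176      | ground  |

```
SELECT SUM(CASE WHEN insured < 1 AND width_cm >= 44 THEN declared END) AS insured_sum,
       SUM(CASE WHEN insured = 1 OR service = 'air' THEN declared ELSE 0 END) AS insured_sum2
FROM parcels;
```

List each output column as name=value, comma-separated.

[insured_sum: insured < 1 AND width_cm >= 44]
parcel=H42: ✓ → 651
parcel=H72: ✗
parcel=H97: ✗
parcel=H82: ✓ → 905
parcel=H48: ✓ → 4263
parcel=H84: ✗
parcel=H36: ✗
parcel=H88: ✗
parcel=H49: ✗
insured_sum = 651 + 905 + 4263 = 5819
—
[insured_sum2: insured = 1 OR service = 'air']
parcel=H42: ✗
parcel=H72: ✓ → 2620
parcel=H97: ✓ → 2396
parcel=H82: ✗
parcel=H48: ✗
parcel=H84: ✗
parcel=H36: ✓ → 210
parcel=H88: ✓ → 4784
parcel=H49: ✓ → 4066
insured_sum2 = 2620 + 2396 + 210 + 4784 + 4066 = 14076

insured_sum=5819, insured_sum2=14076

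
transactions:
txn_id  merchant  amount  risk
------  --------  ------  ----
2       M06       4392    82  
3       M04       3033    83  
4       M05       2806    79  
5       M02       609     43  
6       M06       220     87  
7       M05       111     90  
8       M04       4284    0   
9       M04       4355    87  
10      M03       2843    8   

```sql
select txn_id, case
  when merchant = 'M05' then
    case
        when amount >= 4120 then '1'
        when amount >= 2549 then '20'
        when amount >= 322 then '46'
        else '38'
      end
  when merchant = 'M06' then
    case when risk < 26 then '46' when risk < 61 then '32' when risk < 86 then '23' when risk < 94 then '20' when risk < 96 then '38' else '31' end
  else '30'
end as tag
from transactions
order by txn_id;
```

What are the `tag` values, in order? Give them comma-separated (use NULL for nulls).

23, 30, 20, 30, 20, 38, 30, 30, 30

txn_id=2: merchant='M06' → inner[risk < 86] → 23
txn_id=3: merchant='M04' → outer ELSE → 30
txn_id=4: merchant='M05' → inner[amount >= 2549] → 20
txn_id=5: merchant='M02' → outer ELSE → 30
txn_id=6: merchant='M06' → inner[risk < 94] → 20
txn_id=7: merchant='M05' → inner[ELSE] → 38
txn_id=8: merchant='M04' → outer ELSE → 30
txn_id=9: merchant='M04' → outer ELSE → 30
txn_id=10: merchant='M03' → outer ELSE → 30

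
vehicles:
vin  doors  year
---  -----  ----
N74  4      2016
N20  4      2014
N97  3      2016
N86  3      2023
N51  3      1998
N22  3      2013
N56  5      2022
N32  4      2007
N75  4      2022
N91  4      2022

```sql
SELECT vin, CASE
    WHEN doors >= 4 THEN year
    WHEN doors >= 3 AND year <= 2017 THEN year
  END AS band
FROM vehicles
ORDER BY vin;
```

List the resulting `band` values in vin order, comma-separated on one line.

2014, 2013, 2007, 1998, 2022, 2016, 2022, NULL, 2022, 2016

vin=N20: doors >= 4 → 2014
vin=N22: doors >= 3 AND year <= 2017 → 2013
vin=N32: doors >= 4 → 2007
vin=N51: doors >= 3 AND year <= 2017 → 1998
vin=N56: doors >= 4 → 2022
vin=N74: doors >= 4 → 2016
vin=N75: doors >= 4 → 2022
vin=N86: (no match → NULL) → NULL
vin=N91: doors >= 4 → 2022
vin=N97: doors >= 3 AND year <= 2017 → 2016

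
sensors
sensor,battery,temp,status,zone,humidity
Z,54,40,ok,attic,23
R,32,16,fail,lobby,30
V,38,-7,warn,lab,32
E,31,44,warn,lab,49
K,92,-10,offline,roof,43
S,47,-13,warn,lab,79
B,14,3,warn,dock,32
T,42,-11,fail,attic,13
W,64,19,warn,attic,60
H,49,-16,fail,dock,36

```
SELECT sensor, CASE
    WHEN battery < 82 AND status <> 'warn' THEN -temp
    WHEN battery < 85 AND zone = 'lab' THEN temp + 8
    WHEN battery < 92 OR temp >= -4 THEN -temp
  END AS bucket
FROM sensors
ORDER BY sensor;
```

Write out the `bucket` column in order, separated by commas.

sensor=B: battery < 92 OR temp >= -4 → -3
sensor=E: battery < 85 AND zone = 'lab' → 52
sensor=H: battery < 82 AND status <> 'warn' → 16
sensor=K: (no match → NULL) → NULL
sensor=R: battery < 82 AND status <> 'warn' → -16
sensor=S: battery < 85 AND zone = 'lab' → -5
sensor=T: battery < 82 AND status <> 'warn' → 11
sensor=V: battery < 85 AND zone = 'lab' → 1
sensor=W: battery < 92 OR temp >= -4 → -19
sensor=Z: battery < 82 AND status <> 'warn' → -40

-3, 52, 16, NULL, -16, -5, 11, 1, -19, -40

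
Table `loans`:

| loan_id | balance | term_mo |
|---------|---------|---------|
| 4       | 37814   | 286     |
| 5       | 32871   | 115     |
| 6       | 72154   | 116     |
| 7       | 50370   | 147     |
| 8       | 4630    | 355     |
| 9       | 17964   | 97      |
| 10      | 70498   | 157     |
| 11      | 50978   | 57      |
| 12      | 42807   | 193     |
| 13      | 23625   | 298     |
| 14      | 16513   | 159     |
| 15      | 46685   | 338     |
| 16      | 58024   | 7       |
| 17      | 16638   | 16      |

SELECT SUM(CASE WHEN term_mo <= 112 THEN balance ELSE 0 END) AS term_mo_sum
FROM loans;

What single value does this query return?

143604

loan_id=4: ✗
loan_id=5: ✗
loan_id=6: ✗
loan_id=7: ✗
loan_id=8: ✗
loan_id=9: ✓ → 17964
loan_id=10: ✗
loan_id=11: ✓ → 50978
loan_id=12: ✗
loan_id=13: ✗
loan_id=14: ✗
loan_id=15: ✗
loan_id=16: ✓ → 58024
loan_id=17: ✓ → 16638
term_mo_sum = 17964 + 50978 + 58024 + 16638 = 143604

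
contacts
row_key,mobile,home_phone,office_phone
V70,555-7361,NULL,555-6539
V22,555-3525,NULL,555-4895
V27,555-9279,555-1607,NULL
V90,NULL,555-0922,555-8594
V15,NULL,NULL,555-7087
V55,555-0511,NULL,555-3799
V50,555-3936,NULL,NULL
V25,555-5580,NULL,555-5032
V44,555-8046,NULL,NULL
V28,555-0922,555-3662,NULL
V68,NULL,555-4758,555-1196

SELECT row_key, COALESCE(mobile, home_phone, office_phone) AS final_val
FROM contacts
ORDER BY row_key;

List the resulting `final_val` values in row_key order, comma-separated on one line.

row_key=V15: mobile=NULL, home_phone=NULL, office_phone=555-7087 → 555-7087
row_key=V22: mobile=555-3525 → 555-3525
row_key=V25: mobile=555-5580 → 555-5580
row_key=V27: mobile=555-9279 → 555-9279
row_key=V28: mobile=555-0922 → 555-0922
row_key=V44: mobile=555-8046 → 555-8046
row_key=V50: mobile=555-3936 → 555-3936
row_key=V55: mobile=555-0511 → 555-0511
row_key=V68: mobile=NULL, home_phone=555-4758 → 555-4758
row_key=V70: mobile=555-7361 → 555-7361
row_key=V90: mobile=NULL, home_phone=555-0922 → 555-0922

555-7087, 555-3525, 555-5580, 555-9279, 555-0922, 555-8046, 555-3936, 555-0511, 555-4758, 555-7361, 555-0922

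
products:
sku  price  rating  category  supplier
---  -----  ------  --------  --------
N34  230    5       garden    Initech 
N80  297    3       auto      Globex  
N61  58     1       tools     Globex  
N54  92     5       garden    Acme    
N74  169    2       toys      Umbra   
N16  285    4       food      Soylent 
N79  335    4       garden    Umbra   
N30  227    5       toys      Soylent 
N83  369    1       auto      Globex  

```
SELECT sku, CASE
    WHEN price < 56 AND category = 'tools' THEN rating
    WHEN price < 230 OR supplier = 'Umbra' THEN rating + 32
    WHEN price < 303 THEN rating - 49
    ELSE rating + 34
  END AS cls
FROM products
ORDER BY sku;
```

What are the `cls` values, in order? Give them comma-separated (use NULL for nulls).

sku=N16: price < 303 → -45
sku=N30: price < 230 OR supplier = 'Umbra' → 37
sku=N34: price < 303 → -44
sku=N54: price < 230 OR supplier = 'Umbra' → 37
sku=N61: price < 230 OR supplier = 'Umbra' → 33
sku=N74: price < 230 OR supplier = 'Umbra' → 34
sku=N79: price < 230 OR supplier = 'Umbra' → 36
sku=N80: price < 303 → -46
sku=N83: ELSE → 35

-45, 37, -44, 37, 33, 34, 36, -46, 35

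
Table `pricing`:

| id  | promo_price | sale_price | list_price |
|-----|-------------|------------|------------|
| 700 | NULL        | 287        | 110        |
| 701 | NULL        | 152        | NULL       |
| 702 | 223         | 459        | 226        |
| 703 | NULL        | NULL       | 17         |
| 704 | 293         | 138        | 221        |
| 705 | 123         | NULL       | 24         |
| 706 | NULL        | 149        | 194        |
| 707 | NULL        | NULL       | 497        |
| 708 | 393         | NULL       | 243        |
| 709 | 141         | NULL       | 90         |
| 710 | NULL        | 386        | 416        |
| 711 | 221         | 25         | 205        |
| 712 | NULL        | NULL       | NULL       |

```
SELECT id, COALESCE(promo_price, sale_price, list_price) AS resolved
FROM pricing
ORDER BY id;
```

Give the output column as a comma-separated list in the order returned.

id=700: promo_price=NULL, sale_price=287 → 287
id=701: promo_price=NULL, sale_price=152 → 152
id=702: promo_price=223 → 223
id=703: promo_price=NULL, sale_price=NULL, list_price=17 → 17
id=704: promo_price=293 → 293
id=705: promo_price=123 → 123
id=706: promo_price=NULL, sale_price=149 → 149
id=707: promo_price=NULL, sale_price=NULL, list_price=497 → 497
id=708: promo_price=393 → 393
id=709: promo_price=141 → 141
id=710: promo_price=NULL, sale_price=386 → 386
id=711: promo_price=221 → 221
id=712: promo_price=NULL, sale_price=NULL, list_price=NULL (all NULL) → NULL

287, 152, 223, 17, 293, 123, 149, 497, 393, 141, 386, 221, NULL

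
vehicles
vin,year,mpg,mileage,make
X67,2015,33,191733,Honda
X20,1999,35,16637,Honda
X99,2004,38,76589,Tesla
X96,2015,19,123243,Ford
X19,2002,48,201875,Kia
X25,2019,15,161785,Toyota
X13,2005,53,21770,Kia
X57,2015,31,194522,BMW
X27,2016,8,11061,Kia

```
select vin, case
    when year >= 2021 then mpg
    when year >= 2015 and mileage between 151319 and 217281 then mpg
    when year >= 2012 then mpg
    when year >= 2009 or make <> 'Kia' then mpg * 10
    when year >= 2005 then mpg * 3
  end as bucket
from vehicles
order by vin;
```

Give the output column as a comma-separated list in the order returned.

vin=X13: year >= 2005 → 159
vin=X19: (no match → NULL) → NULL
vin=X20: year >= 2009 or make <> 'Kia' → 350
vin=X25: year >= 2015 and mileage between 151319 and 217281 → 15
vin=X27: year >= 2012 → 8
vin=X57: year >= 2015 and mileage between 151319 and 217281 → 31
vin=X67: year >= 2015 and mileage between 151319 and 217281 → 33
vin=X96: year >= 2012 → 19
vin=X99: year >= 2009 or make <> 'Kia' → 380

159, NULL, 350, 15, 8, 31, 33, 19, 380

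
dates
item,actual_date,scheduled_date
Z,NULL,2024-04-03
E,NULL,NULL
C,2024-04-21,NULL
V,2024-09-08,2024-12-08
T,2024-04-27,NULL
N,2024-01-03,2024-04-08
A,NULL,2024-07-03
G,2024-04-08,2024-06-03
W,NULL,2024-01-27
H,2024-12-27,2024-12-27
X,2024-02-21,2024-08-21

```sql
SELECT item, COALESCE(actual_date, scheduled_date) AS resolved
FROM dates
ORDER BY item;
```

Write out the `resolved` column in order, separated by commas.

2024-07-03, 2024-04-21, NULL, 2024-04-08, 2024-12-27, 2024-01-03, 2024-04-27, 2024-09-08, 2024-01-27, 2024-02-21, 2024-04-03

item=A: actual_date=NULL, scheduled_date=2024-07-03 → 2024-07-03
item=C: actual_date=2024-04-21 → 2024-04-21
item=E: actual_date=NULL, scheduled_date=NULL (all NULL) → NULL
item=G: actual_date=2024-04-08 → 2024-04-08
item=H: actual_date=2024-12-27 → 2024-12-27
item=N: actual_date=2024-01-03 → 2024-01-03
item=T: actual_date=2024-04-27 → 2024-04-27
item=V: actual_date=2024-09-08 → 2024-09-08
item=W: actual_date=NULL, scheduled_date=2024-01-27 → 2024-01-27
item=X: actual_date=2024-02-21 → 2024-02-21
item=Z: actual_date=NULL, scheduled_date=2024-04-03 → 2024-04-03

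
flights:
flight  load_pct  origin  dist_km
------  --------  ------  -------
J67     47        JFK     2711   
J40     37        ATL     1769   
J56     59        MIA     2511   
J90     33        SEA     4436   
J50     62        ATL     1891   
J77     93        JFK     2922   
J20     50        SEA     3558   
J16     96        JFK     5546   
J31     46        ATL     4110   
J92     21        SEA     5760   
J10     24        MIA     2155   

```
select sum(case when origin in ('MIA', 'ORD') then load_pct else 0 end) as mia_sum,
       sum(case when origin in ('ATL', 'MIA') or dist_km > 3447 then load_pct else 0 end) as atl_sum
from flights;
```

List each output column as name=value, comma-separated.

mia_sum=83, atl_sum=428

[mia_sum: origin in ('MIA', 'ORD')]
flight=J67: ✗
flight=J40: ✗
flight=J56: ✓ → 59
flight=J90: ✗
flight=J50: ✗
flight=J77: ✗
flight=J20: ✗
flight=J16: ✗
flight=J31: ✗
flight=J92: ✗
flight=J10: ✓ → 24
mia_sum = 59 + 24 = 83
—
[atl_sum: origin in ('ATL', 'MIA') or dist_km > 3447]
flight=J67: ✗
flight=J40: ✓ → 37
flight=J56: ✓ → 59
flight=J90: ✓ → 33
flight=J50: ✓ → 62
flight=J77: ✗
flight=J20: ✓ → 50
flight=J16: ✓ → 96
flight=J31: ✓ → 46
flight=J92: ✓ → 21
flight=J10: ✓ → 24
atl_sum = 37 + 59 + 33 + 62 + 50 + 96 + 46 + 21 + 24 = 428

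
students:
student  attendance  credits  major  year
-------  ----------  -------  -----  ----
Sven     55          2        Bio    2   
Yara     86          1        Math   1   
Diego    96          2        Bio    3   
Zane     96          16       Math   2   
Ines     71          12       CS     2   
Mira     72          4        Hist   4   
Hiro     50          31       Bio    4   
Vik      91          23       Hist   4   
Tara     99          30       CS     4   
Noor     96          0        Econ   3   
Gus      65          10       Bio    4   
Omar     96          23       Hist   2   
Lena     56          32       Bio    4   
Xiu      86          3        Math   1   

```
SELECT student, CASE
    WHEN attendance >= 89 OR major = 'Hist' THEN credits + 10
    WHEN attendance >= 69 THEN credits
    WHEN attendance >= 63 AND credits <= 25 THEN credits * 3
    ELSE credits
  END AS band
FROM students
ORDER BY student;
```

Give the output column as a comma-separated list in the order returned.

student=Diego: attendance >= 89 OR major = 'Hist' → 12
student=Gus: attendance >= 63 AND credits <= 25 → 30
student=Hiro: ELSE → 31
student=Ines: attendance >= 69 → 12
student=Lena: ELSE → 32
student=Mira: attendance >= 89 OR major = 'Hist' → 14
student=Noor: attendance >= 89 OR major = 'Hist' → 10
student=Omar: attendance >= 89 OR major = 'Hist' → 33
student=Sven: ELSE → 2
student=Tara: attendance >= 89 OR major = 'Hist' → 40
student=Vik: attendance >= 89 OR major = 'Hist' → 33
student=Xiu: attendance >= 69 → 3
student=Yara: attendance >= 69 → 1
student=Zane: attendance >= 89 OR major = 'Hist' → 26

12, 30, 31, 12, 32, 14, 10, 33, 2, 40, 33, 3, 1, 26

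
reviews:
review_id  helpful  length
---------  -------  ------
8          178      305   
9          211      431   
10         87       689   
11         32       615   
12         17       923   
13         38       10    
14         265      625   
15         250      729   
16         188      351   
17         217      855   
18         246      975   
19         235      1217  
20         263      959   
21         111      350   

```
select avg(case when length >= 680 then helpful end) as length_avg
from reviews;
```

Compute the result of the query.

review_id=8: ✗
review_id=9: ✗
review_id=10: ✓ → 87
review_id=11: ✗
review_id=12: ✓ → 17
review_id=13: ✗
review_id=14: ✗
review_id=15: ✓ → 250
review_id=16: ✗
review_id=17: ✓ → 217
review_id=18: ✓ → 246
review_id=19: ✓ → 235
review_id=20: ✓ → 263
review_id=21: ✗
length_avg = (87 + 17 + 250 + 217 + 246 + 235 + 263) / 7 = 187.8571428571

187.8571428571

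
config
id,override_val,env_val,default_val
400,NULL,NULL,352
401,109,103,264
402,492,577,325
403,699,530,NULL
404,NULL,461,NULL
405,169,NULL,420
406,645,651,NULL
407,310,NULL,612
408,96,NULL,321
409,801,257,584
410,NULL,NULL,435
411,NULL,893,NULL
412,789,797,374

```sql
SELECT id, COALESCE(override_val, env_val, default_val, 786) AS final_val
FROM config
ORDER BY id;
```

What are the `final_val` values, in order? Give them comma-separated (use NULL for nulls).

id=400: override_val=NULL, env_val=NULL, default_val=352 → 352
id=401: override_val=109 → 109
id=402: override_val=492 → 492
id=403: override_val=699 → 699
id=404: override_val=NULL, env_val=461 → 461
id=405: override_val=169 → 169
id=406: override_val=645 → 645
id=407: override_val=310 → 310
id=408: override_val=96 → 96
id=409: override_val=801 → 801
id=410: override_val=NULL, env_val=NULL, default_val=435 → 435
id=411: override_val=NULL, env_val=893 → 893
id=412: override_val=789 → 789

352, 109, 492, 699, 461, 169, 645, 310, 96, 801, 435, 893, 789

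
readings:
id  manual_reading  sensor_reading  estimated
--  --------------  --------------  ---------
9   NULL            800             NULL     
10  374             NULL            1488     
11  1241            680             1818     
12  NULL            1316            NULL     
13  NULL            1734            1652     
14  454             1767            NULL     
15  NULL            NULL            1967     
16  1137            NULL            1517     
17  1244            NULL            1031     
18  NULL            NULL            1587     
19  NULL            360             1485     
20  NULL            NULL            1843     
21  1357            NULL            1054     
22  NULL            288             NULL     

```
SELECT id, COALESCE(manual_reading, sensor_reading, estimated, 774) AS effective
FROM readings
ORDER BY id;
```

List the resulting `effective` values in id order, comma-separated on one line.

id=9: manual_reading=NULL, sensor_reading=800 → 800
id=10: manual_reading=374 → 374
id=11: manual_reading=1241 → 1241
id=12: manual_reading=NULL, sensor_reading=1316 → 1316
id=13: manual_reading=NULL, sensor_reading=1734 → 1734
id=14: manual_reading=454 → 454
id=15: manual_reading=NULL, sensor_reading=NULL, estimated=1967 → 1967
id=16: manual_reading=1137 → 1137
id=17: manual_reading=1244 → 1244
id=18: manual_reading=NULL, sensor_reading=NULL, estimated=1587 → 1587
id=19: manual_reading=NULL, sensor_reading=360 → 360
id=20: manual_reading=NULL, sensor_reading=NULL, estimated=1843 → 1843
id=21: manual_reading=1357 → 1357
id=22: manual_reading=NULL, sensor_reading=288 → 288

800, 374, 1241, 1316, 1734, 454, 1967, 1137, 1244, 1587, 360, 1843, 1357, 288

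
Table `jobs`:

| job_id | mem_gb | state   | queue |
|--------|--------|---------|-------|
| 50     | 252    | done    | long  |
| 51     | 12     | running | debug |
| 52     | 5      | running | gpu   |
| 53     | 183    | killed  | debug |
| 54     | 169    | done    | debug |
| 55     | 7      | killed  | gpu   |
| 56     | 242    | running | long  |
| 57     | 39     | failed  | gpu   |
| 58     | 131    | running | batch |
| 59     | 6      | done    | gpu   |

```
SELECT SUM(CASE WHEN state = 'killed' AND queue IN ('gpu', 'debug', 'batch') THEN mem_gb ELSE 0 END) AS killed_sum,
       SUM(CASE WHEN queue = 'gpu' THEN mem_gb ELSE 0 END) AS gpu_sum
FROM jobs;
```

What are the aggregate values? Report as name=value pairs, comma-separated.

killed_sum=190, gpu_sum=57

[killed_sum: state = 'killed' AND queue IN ('gpu', 'debug', 'batch')]
job_id=50: ✗
job_id=51: ✗
job_id=52: ✗
job_id=53: ✓ → 183
job_id=54: ✗
job_id=55: ✓ → 7
job_id=56: ✗
job_id=57: ✗
job_id=58: ✗
job_id=59: ✗
killed_sum = 183 + 7 = 190
—
[gpu_sum: queue = 'gpu']
job_id=50: ✗
job_id=51: ✗
job_id=52: ✓ → 5
job_id=53: ✗
job_id=54: ✗
job_id=55: ✓ → 7
job_id=56: ✗
job_id=57: ✓ → 39
job_id=58: ✗
job_id=59: ✓ → 6
gpu_sum = 5 + 7 + 39 + 6 = 57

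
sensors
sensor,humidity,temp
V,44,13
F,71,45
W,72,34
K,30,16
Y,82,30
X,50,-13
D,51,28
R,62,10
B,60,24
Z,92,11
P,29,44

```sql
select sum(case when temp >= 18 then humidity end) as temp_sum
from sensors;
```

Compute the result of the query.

365

sensor=V: ✗
sensor=F: ✓ → 71
sensor=W: ✓ → 72
sensor=K: ✗
sensor=Y: ✓ → 82
sensor=X: ✗
sensor=D: ✓ → 51
sensor=R: ✗
sensor=B: ✓ → 60
sensor=Z: ✗
sensor=P: ✓ → 29
temp_sum = 71 + 72 + 82 + 51 + 60 + 29 = 365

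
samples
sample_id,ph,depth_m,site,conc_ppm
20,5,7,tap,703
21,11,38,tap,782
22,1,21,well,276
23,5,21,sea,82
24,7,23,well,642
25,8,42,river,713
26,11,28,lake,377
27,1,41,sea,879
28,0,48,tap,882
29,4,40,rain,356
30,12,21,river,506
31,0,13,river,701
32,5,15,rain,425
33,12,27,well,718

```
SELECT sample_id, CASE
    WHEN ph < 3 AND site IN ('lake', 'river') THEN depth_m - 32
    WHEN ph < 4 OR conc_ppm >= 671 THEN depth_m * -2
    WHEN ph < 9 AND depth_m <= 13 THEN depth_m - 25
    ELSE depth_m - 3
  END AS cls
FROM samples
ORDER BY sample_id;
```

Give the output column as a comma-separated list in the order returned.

sample_id=20: ph < 4 OR conc_ppm >= 671 → -14
sample_id=21: ph < 4 OR conc_ppm >= 671 → -76
sample_id=22: ph < 4 OR conc_ppm >= 671 → -42
sample_id=23: ELSE → 18
sample_id=24: ELSE → 20
sample_id=25: ph < 4 OR conc_ppm >= 671 → -84
sample_id=26: ELSE → 25
sample_id=27: ph < 4 OR conc_ppm >= 671 → -82
sample_id=28: ph < 4 OR conc_ppm >= 671 → -96
sample_id=29: ELSE → 37
sample_id=30: ELSE → 18
sample_id=31: ph < 3 AND site IN ('lake', 'river') → -19
sample_id=32: ELSE → 12
sample_id=33: ph < 4 OR conc_ppm >= 671 → -54

-14, -76, -42, 18, 20, -84, 25, -82, -96, 37, 18, -19, 12, -54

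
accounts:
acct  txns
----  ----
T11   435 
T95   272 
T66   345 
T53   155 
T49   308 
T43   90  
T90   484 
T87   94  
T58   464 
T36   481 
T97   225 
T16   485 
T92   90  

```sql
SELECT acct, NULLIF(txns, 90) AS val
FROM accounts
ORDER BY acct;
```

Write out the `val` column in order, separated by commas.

435, 485, 481, NULL, 308, 155, 464, 345, 94, 484, NULL, 272, 225

acct=T11: txns=435 vs 90: differ → 435
acct=T16: txns=485 vs 90: differ → 485
acct=T36: txns=481 vs 90: differ → 481
acct=T43: txns=90 vs 90: equal → NULL
acct=T49: txns=308 vs 90: differ → 308
acct=T53: txns=155 vs 90: differ → 155
acct=T58: txns=464 vs 90: differ → 464
acct=T66: txns=345 vs 90: differ → 345
acct=T87: txns=94 vs 90: differ → 94
acct=T90: txns=484 vs 90: differ → 484
acct=T92: txns=90 vs 90: equal → NULL
acct=T95: txns=272 vs 90: differ → 272
acct=T97: txns=225 vs 90: differ → 225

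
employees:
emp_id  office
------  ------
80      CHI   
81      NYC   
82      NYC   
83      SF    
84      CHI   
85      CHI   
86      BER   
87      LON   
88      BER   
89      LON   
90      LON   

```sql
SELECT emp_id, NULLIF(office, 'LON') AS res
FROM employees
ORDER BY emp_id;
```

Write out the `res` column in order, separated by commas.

emp_id=80: office=CHI vs LON: differ → CHI
emp_id=81: office=NYC vs LON: differ → NYC
emp_id=82: office=NYC vs LON: differ → NYC
emp_id=83: office=SF vs LON: differ → SF
emp_id=84: office=CHI vs LON: differ → CHI
emp_id=85: office=CHI vs LON: differ → CHI
emp_id=86: office=BER vs LON: differ → BER
emp_id=87: office=LON vs LON: equal → NULL
emp_id=88: office=BER vs LON: differ → BER
emp_id=89: office=LON vs LON: equal → NULL
emp_id=90: office=LON vs LON: equal → NULL

CHI, NYC, NYC, SF, CHI, CHI, BER, NULL, BER, NULL, NULL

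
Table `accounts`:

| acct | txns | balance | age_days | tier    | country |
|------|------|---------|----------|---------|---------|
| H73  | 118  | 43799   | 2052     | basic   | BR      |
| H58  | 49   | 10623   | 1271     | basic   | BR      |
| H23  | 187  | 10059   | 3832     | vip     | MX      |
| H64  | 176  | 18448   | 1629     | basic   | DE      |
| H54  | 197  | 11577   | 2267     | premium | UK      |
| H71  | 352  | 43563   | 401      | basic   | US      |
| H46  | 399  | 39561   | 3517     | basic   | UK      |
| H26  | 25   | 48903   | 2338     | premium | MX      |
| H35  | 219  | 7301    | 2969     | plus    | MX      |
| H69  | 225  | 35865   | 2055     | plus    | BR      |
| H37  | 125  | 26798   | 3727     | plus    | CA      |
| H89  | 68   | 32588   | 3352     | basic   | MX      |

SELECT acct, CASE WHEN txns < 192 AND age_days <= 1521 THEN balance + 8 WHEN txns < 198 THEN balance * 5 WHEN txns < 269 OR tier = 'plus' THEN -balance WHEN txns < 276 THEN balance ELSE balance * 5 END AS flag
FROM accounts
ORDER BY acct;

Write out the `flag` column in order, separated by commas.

50295, 244515, -7301, 133990, 197805, 57885, 10631, 92240, -35865, 217815, 218995, 162940

acct=H23: txns < 198 → 50295
acct=H26: txns < 198 → 244515
acct=H35: txns < 269 OR tier = 'plus' → -7301
acct=H37: txns < 198 → 133990
acct=H46: ELSE → 197805
acct=H54: txns < 198 → 57885
acct=H58: txns < 192 AND age_days <= 1521 → 10631
acct=H64: txns < 198 → 92240
acct=H69: txns < 269 OR tier = 'plus' → -35865
acct=H71: ELSE → 217815
acct=H73: txns < 198 → 218995
acct=H89: txns < 198 → 162940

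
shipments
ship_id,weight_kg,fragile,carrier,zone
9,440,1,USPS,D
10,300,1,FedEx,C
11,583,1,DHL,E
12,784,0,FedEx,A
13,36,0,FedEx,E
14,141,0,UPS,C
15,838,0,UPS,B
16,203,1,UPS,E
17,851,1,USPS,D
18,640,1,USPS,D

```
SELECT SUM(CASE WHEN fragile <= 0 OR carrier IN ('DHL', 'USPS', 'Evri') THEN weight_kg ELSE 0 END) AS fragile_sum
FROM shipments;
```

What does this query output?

4313

ship_id=9: ✓ → 440
ship_id=10: ✗
ship_id=11: ✓ → 583
ship_id=12: ✓ → 784
ship_id=13: ✓ → 36
ship_id=14: ✓ → 141
ship_id=15: ✓ → 838
ship_id=16: ✗
ship_id=17: ✓ → 851
ship_id=18: ✓ → 640
fragile_sum = 440 + 583 + 784 + 36 + 141 + 838 + 851 + 640 = 4313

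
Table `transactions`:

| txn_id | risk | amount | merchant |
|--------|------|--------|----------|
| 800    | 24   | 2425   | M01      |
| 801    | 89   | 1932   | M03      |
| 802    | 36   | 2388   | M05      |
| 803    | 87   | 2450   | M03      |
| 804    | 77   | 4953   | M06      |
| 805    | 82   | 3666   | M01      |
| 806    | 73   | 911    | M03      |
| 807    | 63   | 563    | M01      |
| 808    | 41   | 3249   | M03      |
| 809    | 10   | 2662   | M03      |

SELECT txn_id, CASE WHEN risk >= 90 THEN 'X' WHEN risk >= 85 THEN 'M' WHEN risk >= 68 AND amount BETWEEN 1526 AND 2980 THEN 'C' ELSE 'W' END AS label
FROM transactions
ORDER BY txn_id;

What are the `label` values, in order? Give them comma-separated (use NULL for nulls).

W, M, W, M, W, W, W, W, W, W

txn_id=800: ELSE → W
txn_id=801: risk >= 85 → M
txn_id=802: ELSE → W
txn_id=803: risk >= 85 → M
txn_id=804: ELSE → W
txn_id=805: ELSE → W
txn_id=806: ELSE → W
txn_id=807: ELSE → W
txn_id=808: ELSE → W
txn_id=809: ELSE → W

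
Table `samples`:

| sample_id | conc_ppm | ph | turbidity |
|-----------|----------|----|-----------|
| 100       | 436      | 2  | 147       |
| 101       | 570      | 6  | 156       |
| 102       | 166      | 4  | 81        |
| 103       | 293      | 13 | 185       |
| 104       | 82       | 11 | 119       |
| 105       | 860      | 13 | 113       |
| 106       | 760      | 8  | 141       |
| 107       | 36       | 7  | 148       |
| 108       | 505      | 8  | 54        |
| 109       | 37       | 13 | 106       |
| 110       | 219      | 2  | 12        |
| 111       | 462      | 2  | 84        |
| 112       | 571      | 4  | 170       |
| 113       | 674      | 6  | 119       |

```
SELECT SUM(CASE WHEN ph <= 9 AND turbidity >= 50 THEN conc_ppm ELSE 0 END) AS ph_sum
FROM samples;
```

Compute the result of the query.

sample_id=100: ✓ → 436
sample_id=101: ✓ → 570
sample_id=102: ✓ → 166
sample_id=103: ✗
sample_id=104: ✗
sample_id=105: ✗
sample_id=106: ✓ → 760
sample_id=107: ✓ → 36
sample_id=108: ✓ → 505
sample_id=109: ✗
sample_id=110: ✗
sample_id=111: ✓ → 462
sample_id=112: ✓ → 571
sample_id=113: ✓ → 674
ph_sum = 436 + 570 + 166 + 760 + 36 + 505 + 462 + 571 + 674 = 4180

4180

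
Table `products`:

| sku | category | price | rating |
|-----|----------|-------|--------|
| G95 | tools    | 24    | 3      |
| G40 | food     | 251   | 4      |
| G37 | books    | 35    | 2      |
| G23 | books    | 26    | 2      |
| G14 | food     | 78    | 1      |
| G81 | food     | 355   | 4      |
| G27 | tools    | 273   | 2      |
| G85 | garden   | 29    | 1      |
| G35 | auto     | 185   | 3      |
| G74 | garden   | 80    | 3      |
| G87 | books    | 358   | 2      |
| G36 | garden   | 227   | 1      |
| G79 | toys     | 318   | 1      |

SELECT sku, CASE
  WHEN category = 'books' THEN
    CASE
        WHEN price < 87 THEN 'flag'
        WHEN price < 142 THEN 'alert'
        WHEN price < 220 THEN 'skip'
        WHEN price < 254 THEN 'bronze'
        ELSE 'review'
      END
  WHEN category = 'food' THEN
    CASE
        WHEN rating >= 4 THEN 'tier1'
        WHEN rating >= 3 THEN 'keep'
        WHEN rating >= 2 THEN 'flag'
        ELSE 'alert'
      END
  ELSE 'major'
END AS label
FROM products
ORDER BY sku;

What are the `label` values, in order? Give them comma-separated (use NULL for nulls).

alert, flag, major, major, major, flag, tier1, major, major, tier1, major, review, major

sku=G14: category='food' → inner[ELSE] → alert
sku=G23: category='books' → inner[price < 87] → flag
sku=G27: category='tools' → outer ELSE → major
sku=G35: category='auto' → outer ELSE → major
sku=G36: category='garden' → outer ELSE → major
sku=G37: category='books' → inner[price < 87] → flag
sku=G40: category='food' → inner[rating >= 4] → tier1
sku=G74: category='garden' → outer ELSE → major
sku=G79: category='toys' → outer ELSE → major
sku=G81: category='food' → inner[rating >= 4] → tier1
sku=G85: category='garden' → outer ELSE → major
sku=G87: category='books' → inner[ELSE] → review
sku=G95: category='tools' → outer ELSE → major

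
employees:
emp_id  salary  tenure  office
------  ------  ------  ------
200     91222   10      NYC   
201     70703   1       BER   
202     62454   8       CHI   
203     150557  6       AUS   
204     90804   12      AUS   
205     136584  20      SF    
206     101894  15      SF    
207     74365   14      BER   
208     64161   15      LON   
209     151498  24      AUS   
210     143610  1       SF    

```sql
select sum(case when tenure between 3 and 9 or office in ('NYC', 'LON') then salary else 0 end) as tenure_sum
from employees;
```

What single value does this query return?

emp_id=200: ✓ → 91222
emp_id=201: ✗
emp_id=202: ✓ → 62454
emp_id=203: ✓ → 150557
emp_id=204: ✗
emp_id=205: ✗
emp_id=206: ✗
emp_id=207: ✗
emp_id=208: ✓ → 64161
emp_id=209: ✗
emp_id=210: ✗
tenure_sum = 91222 + 62454 + 150557 + 64161 = 368394

368394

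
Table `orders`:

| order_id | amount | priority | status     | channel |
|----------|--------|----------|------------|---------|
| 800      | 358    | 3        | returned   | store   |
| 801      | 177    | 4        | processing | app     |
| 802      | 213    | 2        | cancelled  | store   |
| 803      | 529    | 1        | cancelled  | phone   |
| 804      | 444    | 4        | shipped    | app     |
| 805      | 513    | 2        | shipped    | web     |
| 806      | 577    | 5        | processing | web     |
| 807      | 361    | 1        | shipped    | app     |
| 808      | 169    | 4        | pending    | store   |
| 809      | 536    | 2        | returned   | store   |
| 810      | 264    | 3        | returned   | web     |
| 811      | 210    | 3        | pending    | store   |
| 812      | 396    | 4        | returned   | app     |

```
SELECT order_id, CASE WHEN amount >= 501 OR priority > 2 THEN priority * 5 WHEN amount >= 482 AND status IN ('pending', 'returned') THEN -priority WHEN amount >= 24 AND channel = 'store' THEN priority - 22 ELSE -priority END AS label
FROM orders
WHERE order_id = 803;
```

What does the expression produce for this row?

order_id = 803: amount=529, priority=1, status=cancelled, channel=phone.
amount >= 501 OR priority > 2 → true → 5

5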